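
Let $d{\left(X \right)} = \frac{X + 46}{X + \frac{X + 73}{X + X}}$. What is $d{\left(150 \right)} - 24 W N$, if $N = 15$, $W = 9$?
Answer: $- \frac{146463720}{45223} \approx -3238.7$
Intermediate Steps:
$d{\left(X \right)} = \frac{46 + X}{X + \frac{73 + X}{2 X}}$
$d{\left(150 \right)} - 24 W N = 2 \cdot 150 \frac{1}{73 + 150 + 2 \cdot 150^{2}} \left(46 + 150\right) - 24 \cdot 9 \cdot 15 = 2 \cdot 150 \frac{1}{73 + 150 + 2 \cdot 22500} \cdot 196 - 216 \cdot 15 = 2 \cdot 150 \frac{1}{73 + 150 + 45000} \cdot 196 - 3240 = 2 \cdot 150 \cdot \frac{1}{45223} \cdot 196 - 3240 = \frac{58800}{45223} - 3240 = - \frac{146463720}{45223}$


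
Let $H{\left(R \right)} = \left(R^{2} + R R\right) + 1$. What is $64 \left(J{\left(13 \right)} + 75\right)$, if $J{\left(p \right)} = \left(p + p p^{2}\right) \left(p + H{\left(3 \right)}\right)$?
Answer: $4530880$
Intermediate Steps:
$H{\left(R \right)} = 1 + 2 R^{2}$ ($H{\left(R \right)} = \left(R^{2} + R^{2}\right) + 1 = 2 R^{2} + 1 = 1 + 2 R^{2}$)
$J{\left(p \right)} = \left(19 + p\right) \left(p + p^{3}\right)$ ($J{\left(p \right)} = \left(p + p p^{2}\right) \left(p + \left(1 + 2 \cdot 3^{2}\right)\right) = \left(p + p^{3}\right) \left(p + \left(1 + 2 \cdot 9\right)\right) = \left(p + p^{3}\right) \left(p + \left(1 + 18\right)\right) = \left(p + p^{3}\right) \left(p + 19\right) = \left(p + p^{3}\right) \left(19 + p\right) = \left(19 + p\right) \left(p + p^{3}\right)$)
$64 \left(J{\left(13 \right)} + 75\right) = 64 \left(13 \left(19 + 13 + 13^{3} + 19 \cdot 13^{2}\right) + 75\right) = 64 \left(13 \left(19 + 13 + 2197 + 19 \cdot 169\right) + 75\right) = 64 \left(13 \left(19 + 13 + 2197 + 3211\right) + 75\right) = 64 \left(13 \cdot 5440 + 75\right) = 64 \left(70720 + 75\right) = 64 \cdot 70795 = 4530880$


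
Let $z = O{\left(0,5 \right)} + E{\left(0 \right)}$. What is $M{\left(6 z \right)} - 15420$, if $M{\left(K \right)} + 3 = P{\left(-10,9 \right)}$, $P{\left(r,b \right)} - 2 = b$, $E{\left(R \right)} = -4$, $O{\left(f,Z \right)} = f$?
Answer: $-15412$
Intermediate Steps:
$P{\left(r,b \right)} = 2 + b$
$z = -4$ ($z = 0 - 4 = -4$)
$M{\left(K \right)} = 8$ ($M{\left(K \right)} = -3 + \left(2 + 9\right) = -3 + 11 = 8$)
$M{\left(6 z \right)} - 15420 = 8 - 15420 = -15412$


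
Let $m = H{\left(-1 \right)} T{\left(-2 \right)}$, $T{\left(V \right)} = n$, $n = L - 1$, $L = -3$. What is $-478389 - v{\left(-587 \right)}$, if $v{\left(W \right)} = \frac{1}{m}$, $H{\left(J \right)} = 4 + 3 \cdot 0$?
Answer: $- \frac{7654223}{16} \approx -4.7839 \cdot 10^{5}$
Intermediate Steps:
$H{\left(J \right)} = 4$ ($H{\left(J \right)} = 4 + 0 = 4$)
$n = -4$ ($n = -3 - 1 = -4$)
$T{\left(V \right)} = -4$
$m = -16$ ($m = 4 \left(-4\right) = -16$)
$v{\left(W \right)} = - \frac{1}{16}$ ($v{\left(W \right)} = \frac{1}{-16} = - \frac{1}{16}$)
$-478389 - v{\left(-587 \right)} = -478389 - - \frac{1}{16} = -478389 + \frac{1}{16} = - \frac{7654223}{16}$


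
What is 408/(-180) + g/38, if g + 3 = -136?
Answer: -3377/570 ≈ -5.9246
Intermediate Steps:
g = -139 (g = -3 - 136 = -139)
408/(-180) + g/38 = 408/(-180) - 139/38 = 408*(-1/180) - 139*1/38 = -34/15 - 139/38 = -3377/570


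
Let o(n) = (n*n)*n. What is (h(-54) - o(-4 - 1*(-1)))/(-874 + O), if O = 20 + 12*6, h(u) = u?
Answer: 27/782 ≈ 0.034527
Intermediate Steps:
o(n) = n**3 (o(n) = n**2*n = n**3)
O = 92 (O = 20 + 72 = 92)
(h(-54) - o(-4 - 1*(-1)))/(-874 + O) = (-54 - (-4 - 1*(-1))**3)/(-874 + 92) = (-54 - (-4 + 1)**3)/(-782) = (-54 - 1*(-3)**3)*(-1/782) = (-54 - 1*(-27))*(-1/782) = (-54 + 27)*(-1/782) = -27*(-1/782) = 27/782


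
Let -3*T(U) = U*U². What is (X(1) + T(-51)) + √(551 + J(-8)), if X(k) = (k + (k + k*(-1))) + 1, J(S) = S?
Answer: 44219 + √543 ≈ 44242.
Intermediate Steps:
T(U) = -U³/3 (T(U) = -U*U²/3 = -U³/3)
X(k) = 1 + k (X(k) = (k + (k - k)) + 1 = (k + 0) + 1 = k + 1 = 1 + k)
(X(1) + T(-51)) + √(551 + J(-8)) = ((1 + 1) - ⅓*(-51)³) + √(551 - 8) = (2 - ⅓*(-132651)) + √543 = (2 + 44217) + √543 = 44219 + √543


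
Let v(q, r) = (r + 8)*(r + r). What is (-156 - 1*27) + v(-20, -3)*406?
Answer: -12363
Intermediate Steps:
v(q, r) = 2*r*(8 + r) (v(q, r) = (8 + r)*(2*r) = 2*r*(8 + r))
(-156 - 1*27) + v(-20, -3)*406 = (-156 - 1*27) + (2*(-3)*(8 - 3))*406 = (-156 - 27) + (2*(-3)*5)*406 = -183 - 30*406 = -183 - 12180 = -12363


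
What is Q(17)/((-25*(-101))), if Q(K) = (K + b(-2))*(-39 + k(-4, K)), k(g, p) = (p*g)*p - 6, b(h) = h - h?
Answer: -20417/2525 ≈ -8.0859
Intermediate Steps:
b(h) = 0
k(g, p) = -6 + g*p**2 (k(g, p) = (g*p)*p - 6 = g*p**2 - 6 = -6 + g*p**2)
Q(K) = K*(-45 - 4*K**2) (Q(K) = (K + 0)*(-39 + (-6 - 4*K**2)) = K*(-45 - 4*K**2))
Q(17)/((-25*(-101))) = (17*(-45 - 4*17**2))/((-25*(-101))) = (17*(-45 - 4*289))/2525 = (17*(-45 - 1156))*(1/2525) = (17*(-1201))*(1/2525) = -20417*1/2525 = -20417/2525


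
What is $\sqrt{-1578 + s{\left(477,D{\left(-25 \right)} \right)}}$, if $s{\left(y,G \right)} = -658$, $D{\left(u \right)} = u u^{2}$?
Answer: $2 i \sqrt{559} \approx 47.286 i$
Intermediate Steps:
$D{\left(u \right)} = u^{3}$
$\sqrt{-1578 + s{\left(477,D{\left(-25 \right)} \right)}} = \sqrt{-1578 - 658} = \sqrt{-2236} = 2 i \sqrt{559}$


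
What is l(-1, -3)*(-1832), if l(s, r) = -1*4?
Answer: 7328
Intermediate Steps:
l(s, r) = -4
l(-1, -3)*(-1832) = -4*(-1832) = 7328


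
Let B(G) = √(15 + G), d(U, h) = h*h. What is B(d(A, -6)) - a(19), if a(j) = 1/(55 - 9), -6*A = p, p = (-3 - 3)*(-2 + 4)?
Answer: -1/46 + √51 ≈ 7.1197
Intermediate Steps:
p = -12 (p = -6*2 = -12)
A = 2 (A = -⅙*(-12) = 2)
d(U, h) = h²
a(j) = 1/46
B(d(A, -6)) - a(19) = √(15 + (-6)²) - 1*1/46 = √(15 + 36) - 1/46 = √51 - 1/46 = -1/46 + √51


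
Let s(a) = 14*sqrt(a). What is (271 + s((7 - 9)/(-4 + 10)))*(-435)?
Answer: -117885 - 2030*I*sqrt(3) ≈ -1.1789e+5 - 3516.1*I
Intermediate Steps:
(271 + s((7 - 9)/(-4 + 10)))*(-435) = (271 + 14*sqrt((7 - 9)/(-4 + 10)))*(-435) = (271 + 14*sqrt(-2/6))*(-435) = (271 + 14*sqrt(-2*1/6))*(-435) = (271 + 14*sqrt(-1/3))*(-435) = (271 + 14*(I*sqrt(3)/3))*(-435) = (271 + 14*I*sqrt(3)/3)*(-435) = -117885 - 2030*I*sqrt(3)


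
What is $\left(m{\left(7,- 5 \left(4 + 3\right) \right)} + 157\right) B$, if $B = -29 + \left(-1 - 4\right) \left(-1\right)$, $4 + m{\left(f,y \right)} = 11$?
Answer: $-3936$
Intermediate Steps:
$m{\left(f,y \right)} = 7$ ($m{\left(f,y \right)} = -4 + 11 = 7$)
$B = -24$ ($B = -29 - -5 = -29 + 5 = -24$)
$\left(m{\left(7,- 5 \left(4 + 3\right) \right)} + 157\right) B = \left(7 + 157\right) \left(-24\right) = 164 \left(-24\right) = -3936$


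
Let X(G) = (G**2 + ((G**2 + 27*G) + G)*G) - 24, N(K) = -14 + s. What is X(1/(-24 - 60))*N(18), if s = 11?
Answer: 14222461/197568 ≈ 71.988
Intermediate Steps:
N(K) = -3 (N(K) = -14 + 11 = -3)
X(G) = -24 + G**2 + G*(G**2 + 28*G) (X(G) = (G**2 + (G**2 + 28*G)*G) - 24 = (G**2 + G*(G**2 + 28*G)) - 24 = -24 + G**2 + G*(G**2 + 28*G))
X(1/(-24 - 60))*N(18) = (-24 + (1/(-24 - 60))**3 + 29*(1/(-24 - 60))**2)*(-3) = (-24 + (1/(-84))**3 + 29*(1/(-84))**2)*(-3) = (-24 + (-1/84)**3 + 29*(-1/84)**2)*(-3) = (-24 - 1/592704 + 29*(1/7056))*(-3) = (-24 - 1/592704 + 29/7056)*(-3) = -14222461/592704*(-3) = 14222461/197568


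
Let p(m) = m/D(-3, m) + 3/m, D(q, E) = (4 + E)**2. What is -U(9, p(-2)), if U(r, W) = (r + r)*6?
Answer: -108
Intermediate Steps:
p(m) = 3/m + m/(4 + m)**2 (p(m) = m/((4 + m)**2) + 3/m = m/(4 + m)**2 + 3/m = 3/m + m/(4 + m)**2)
U(r, W) = 12*r (U(r, W) = (2*r)*6 = 12*r)
-U(9, p(-2)) = -12*9 = -1*108 = -108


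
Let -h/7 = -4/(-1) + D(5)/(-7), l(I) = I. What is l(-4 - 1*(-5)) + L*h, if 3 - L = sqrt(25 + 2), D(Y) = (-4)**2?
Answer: -35 + 36*sqrt(3) ≈ 27.354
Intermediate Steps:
D(Y) = 16
h = -12 (h = -7*(-4/(-1) + 16/(-7)) = -7*(-4*(-1) + 16*(-1/7)) = -7*(4 - 16/7) = -7*12/7 = -12)
L = 3 - 3*sqrt(3) (L = 3 - sqrt(25 + 2) = 3 - sqrt(27) = 3 - 3*sqrt(3) ≈ -2.1962)
l(-4 - 1*(-5)) + L*h = (-4 - 1*(-5)) + (3 - 3*sqrt(3))*(-12) = (-4 + 5) + (-36 + 36*sqrt(3)) = 1 + (-36 + 36*sqrt(3)) = -35 + 36*sqrt(3)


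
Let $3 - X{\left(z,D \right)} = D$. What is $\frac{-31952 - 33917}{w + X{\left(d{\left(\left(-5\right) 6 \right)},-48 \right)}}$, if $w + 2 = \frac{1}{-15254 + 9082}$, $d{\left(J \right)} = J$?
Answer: $- \frac{406543468}{302427} \approx -1344.3$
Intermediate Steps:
$X{\left(z,D \right)} = 3 - D$
$w = - \frac{12345}{6172}$ ($w = -2 + \frac{1}{-15254 + 9082} = -2 + \frac{1}{-6172} = -2 - \frac{1}{6172} = - \frac{12345}{6172} \approx -2.0002$)
$\frac{-31952 - 33917}{w + X{\left(d{\left(\left(-5\right) 6 \right)},-48 \right)}} = \frac{-31952 - 33917}{- \frac{12345}{6172} + \left(3 - -48\right)} = - \frac{65869}{- \frac{12345}{6172} + \left(3 + 48\right)} = - \frac{65869}{- \frac{12345}{6172} + 51} = - \frac{65869}{\frac{302427}{6172}} = \left(-65869\right) \frac{6172}{302427} = - \frac{406543468}{302427}$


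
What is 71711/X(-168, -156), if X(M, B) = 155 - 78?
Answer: 71711/77 ≈ 931.31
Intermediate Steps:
X(M, B) = 77
71711/X(-168, -156) = 71711/77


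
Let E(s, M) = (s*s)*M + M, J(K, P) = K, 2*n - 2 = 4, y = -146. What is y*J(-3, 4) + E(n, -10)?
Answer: 338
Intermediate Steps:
n = 3 (n = 1 + (1/2)*4 = 1 + 2 = 3)
E(s, M) = M + M*s**2 (E(s, M) = s**2*M + M = M*s**2 + M = M + M*s**2)
y*J(-3, 4) + E(n, -10) = -146*(-3) - 10*(1 + 3**2) = 438 - 10*(1 + 9) = 438 - 10*10 = 438 - 100 = 338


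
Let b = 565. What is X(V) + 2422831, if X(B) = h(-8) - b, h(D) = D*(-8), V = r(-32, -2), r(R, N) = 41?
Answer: 2422330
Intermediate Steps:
V = 41
h(D) = -8*D
X(B) = -501 (X(B) = -8*(-8) - 1*565 = 64 - 565 = -501)
X(V) + 2422831 = -501 + 2422831 = 2422330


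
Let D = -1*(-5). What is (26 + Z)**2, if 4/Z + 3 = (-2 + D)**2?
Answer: 6400/9 ≈ 711.11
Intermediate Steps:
D = 5
Z = 2/3 (Z = 4/(-3 + (-2 + 5)**2) = 4/(-3 + 3**2) = 4/(-3 + 9) = 4/6 = 4*(1/6) = 2/3 ≈ 0.66667)
(26 + Z)**2 = (26 + 2/3)**2 = (80/3)**2 = 6400/9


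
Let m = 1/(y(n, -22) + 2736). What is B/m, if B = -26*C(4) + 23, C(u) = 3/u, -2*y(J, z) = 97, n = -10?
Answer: 37625/4 ≈ 9406.3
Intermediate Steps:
y(J, z) = -97/2 (y(J, z) = -1/2*97 = -97/2)
m = 2/5375 (m = 1/(-97/2 + 2736) = 1/(5375/2) = 2/5375 ≈ 0.00037209)
B = 7/2 (B = -78/4 + 23 = -26*3/4 + 23 = -39/2 + 23 = 7/2 ≈ 3.5000)
B/m = 7/(2*(2/5375)) = (7/2)*(5375/2) = 37625/4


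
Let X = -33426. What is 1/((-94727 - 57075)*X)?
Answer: 1/5074133652 ≈ 1.9708e-10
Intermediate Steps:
1/((-94727 - 57075)*X) = 1/(-94727 - 57075*(-33426)) = -1/33426/(-151802) = -1/151802*(-1/33426) = 1/5074133652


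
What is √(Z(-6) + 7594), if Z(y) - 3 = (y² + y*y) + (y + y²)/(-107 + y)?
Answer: √97922071/113 ≈ 87.571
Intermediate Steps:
Z(y) = 3 + 2*y² + (y + y²)/(-107 + y) (Z(y) = 3 + ((y² + y*y) + (y + y²)/(-107 + y)) = 3 + ((y² + y²) + (y + y²)/(-107 + y)) = 3 + (2*y² + (y + y²)/(-107 + y)) = 3 + 2*y² + (y + y²)/(-107 + y))
√(Z(-6) + 7594) = √((-321 - 213*(-6)² + 2*(-6)³ + 4*(-6))/(-107 - 6) + 7594) = √((-321 - 213*36 + 2*(-216) - 24)/(-113) + 7594) = √(-(-321 - 7668 - 432 - 24)/113 + 7594) = √(-1/113*(-8445) + 7594) = √(8445/113 + 7594) = √(866567/113) = √97922071/113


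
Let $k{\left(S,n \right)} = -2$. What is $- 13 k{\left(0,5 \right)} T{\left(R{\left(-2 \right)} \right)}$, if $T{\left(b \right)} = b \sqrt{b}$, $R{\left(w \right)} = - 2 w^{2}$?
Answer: $- 416 i \sqrt{2} \approx - 588.31 i$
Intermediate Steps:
$T{\left(b \right)} = b^{\frac{3}{2}}$
$- 13 k{\left(0,5 \right)} T{\left(R{\left(-2 \right)} \right)} = \left(-13\right) \left(-2\right) \left(- 2 \left(-2\right)^{2}\right)^{\frac{3}{2}} = 26 \left(\left(-2\right) 4\right)^{\frac{3}{2}} = 26 \left(-8\right)^{\frac{3}{2}} = 26 \left(- 16 i \sqrt{2}\right) = - 416 i \sqrt{2}$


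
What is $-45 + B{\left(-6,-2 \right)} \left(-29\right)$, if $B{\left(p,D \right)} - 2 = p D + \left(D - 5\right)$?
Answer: $-248$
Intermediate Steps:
$B{\left(p,D \right)} = -3 + D + D p$ ($B{\left(p,D \right)} = 2 + \left(p D + \left(D - 5\right)\right) = 2 + \left(D p + \left(-5 + D\right)\right) = 2 + \left(-5 + D + D p\right) = -3 + D + D p$)
$-45 + B{\left(-6,-2 \right)} \left(-29\right) = -45 + \left(-3 - 2 - -12\right) \left(-29\right) = -45 + \left(-3 - 2 + 12\right) \left(-29\right) = -45 + 7 \left(-29\right) = -45 - 203 = -248$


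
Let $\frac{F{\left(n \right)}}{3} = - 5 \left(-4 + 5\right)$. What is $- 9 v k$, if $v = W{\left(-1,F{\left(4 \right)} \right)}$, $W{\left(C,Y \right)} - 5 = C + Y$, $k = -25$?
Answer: $-2475$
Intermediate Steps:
$F{\left(n \right)} = -15$ ($F{\left(n \right)} = 3 \left(- 5 \left(-4 + 5\right)\right) = 3 \left(\left(-5\right) 1\right) = 3 \left(-5\right) = -15$)
$W{\left(C,Y \right)} = 5 + C + Y$ ($W{\left(C,Y \right)} = 5 + \left(C + Y\right) = 5 + C + Y$)
$v = -11$ ($v = 5 - 1 - 15 = -11$)
$- 9 v k = \left(-9\right) \left(-11\right) \left(-25\right) = 99 \left(-25\right) = -2475$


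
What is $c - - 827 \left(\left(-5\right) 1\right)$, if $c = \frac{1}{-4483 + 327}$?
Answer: $- \frac{17185061}{4156} \approx -4135.0$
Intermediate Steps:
$c = - \frac{1}{4156}$ ($c = \frac{1}{-4156} = - \frac{1}{4156} \approx -0.00024062$)
$c - - 827 \left(\left(-5\right) 1\right) = - \frac{1}{4156} - - 827 \left(\left(-5\right) 1\right) = - \frac{1}{4156} - \left(-827\right) \left(-5\right) = - \frac{1}{4156} - 4135 = - \frac{17185061}{4156}$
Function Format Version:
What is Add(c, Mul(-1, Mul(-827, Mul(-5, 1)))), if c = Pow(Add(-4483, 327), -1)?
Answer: Rational(-17185061, 4156) ≈ -4135.0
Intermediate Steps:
c = Rational(-1, 4156) (c = Pow(-4156, -1) = Rational(-1, 4156) ≈ -0.00024062)
Add(c, Mul(-1, Mul(-827, Mul(-5, 1)))) = Add(Rational(-1, 4156), Mul(-1, Mul(-827, Mul(-5, 1)))) = Add(Rational(-1, 4156), Mul(-1, Mul(-827, -5))) = Add(Rational(-1, 4156), Mul(-1, 4135)) = Add(Rational(-1, 4156), -4135) = Rational(-17185061, 4156)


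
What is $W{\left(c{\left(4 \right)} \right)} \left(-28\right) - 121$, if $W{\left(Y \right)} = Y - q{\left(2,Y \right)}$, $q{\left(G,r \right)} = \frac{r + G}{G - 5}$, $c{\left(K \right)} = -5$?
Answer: $47$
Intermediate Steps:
$q{\left(G,r \right)} = \frac{G + r}{-5 + G}$
$W{\left(Y \right)} = \frac{2}{3} + \frac{4 Y}{3}$ ($W{\left(Y \right)} = Y - \frac{2 + Y}{-5 + 2} = Y - \frac{2 + Y}{-3} = Y - - \frac{2 + Y}{3} = Y - \left(- \frac{2}{3} - \frac{Y}{3}\right) = Y + \left(\frac{2}{3} + \frac{Y}{3}\right) = \frac{2}{3} + \frac{4 Y}{3}$)
$W{\left(c{\left(4 \right)} \right)} \left(-28\right) - 121 = \left(\frac{2}{3} + \frac{4}{3} \left(-5\right)\right) \left(-28\right) - 121 = \left(\frac{2}{3} - \frac{20}{3}\right) \left(-28\right) - 121 = \left(-6\right) \left(-28\right) - 121 = 168 - 121 = 47$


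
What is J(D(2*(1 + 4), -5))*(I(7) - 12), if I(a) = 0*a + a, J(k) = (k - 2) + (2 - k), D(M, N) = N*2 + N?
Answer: 0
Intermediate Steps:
D(M, N) = 3*N (D(M, N) = 2*N + N = 3*N)
J(k) = 0 (J(k) = (-2 + k) + (2 - k) = 0)
I(a) = a (I(a) = 0 + a = a)
J(D(2*(1 + 4), -5))*(I(7) - 12) = 0*(7 - 12) = 0*(-5) = 0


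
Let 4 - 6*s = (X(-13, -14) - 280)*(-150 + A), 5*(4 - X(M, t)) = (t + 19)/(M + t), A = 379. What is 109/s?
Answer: 17658/1706387 ≈ 0.010348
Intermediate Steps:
X(M, t) = 4 - (19 + t)/(5*(M + t)) (X(M, t) = 4 - (t + 19)/(5*(M + t)) = 4 - (19 + t)/(5*(M + t)))
s = 1706387/162 (s = 2/3 - ((-19 + 19*(-14) + 20*(-13))/(5*(-13 - 14)) - 280)*(-150 + 379)/6 = 2/3 - ((1/5)*(-19 - 266 - 260)/(-27) - 280)*229/6 = 2/3 - ((1/5)*(-1/27)*(-545) - 280)*229/6 = 2/3 - (109/27 - 280)*229/6 = 2/3 - (-7451)*229/162 = 2/3 - 1/6*(-1706279/27) = 2/3 + 1706279/162 = 1706387/162 ≈ 10533.)
109/s = 109/(1706387/162) = 109*(162/1706387) = 17658/1706387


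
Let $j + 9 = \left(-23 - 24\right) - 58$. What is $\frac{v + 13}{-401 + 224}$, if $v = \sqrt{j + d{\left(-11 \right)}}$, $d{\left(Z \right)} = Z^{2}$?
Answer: $- \frac{13}{177} - \frac{\sqrt{7}}{177} \approx -0.088394$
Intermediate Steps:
$j = -114$ ($j = -9 - 105 = -114$)
$v = \sqrt{7}$ ($v = \sqrt{-114 + \left(-11\right)^{2}} = \sqrt{-114 + 121} = \sqrt{7} \approx 2.6458$)
$\frac{v + 13}{-401 + 224} = \frac{\sqrt{7} + 13}{-401 + 224} = \frac{13 + \sqrt{7}}{-177} = \left(13 + \sqrt{7}\right) \left(- \frac{1}{177}\right) = - \frac{13}{177} - \frac{\sqrt{7}}{177}$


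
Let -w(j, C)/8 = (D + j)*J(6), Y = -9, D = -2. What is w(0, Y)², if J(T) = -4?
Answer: 4096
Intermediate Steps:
w(j, C) = -64 + 32*j (w(j, C) = -8*(-2 + j)*(-4) = -8*(8 - 4*j) = -64 + 32*j)
w(0, Y)² = (-64 + 32*0)² = (-64 + 0)² = (-64)² = 4096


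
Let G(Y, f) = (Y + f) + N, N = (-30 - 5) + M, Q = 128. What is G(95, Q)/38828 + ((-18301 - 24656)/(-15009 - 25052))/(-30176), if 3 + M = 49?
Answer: 70302539457/11734605304352 ≈ 0.0059910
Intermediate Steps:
M = 46 (M = -3 + 49 = 46)
N = 11 (N = (-30 - 5) + 46 = -35 + 46 = 11)
G(Y, f) = 11 + Y + f (G(Y, f) = (Y + f) + 11 = 11 + Y + f)
G(95, Q)/38828 + ((-18301 - 24656)/(-15009 - 25052))/(-30176) = (11 + 95 + 128)/38828 + ((-18301 - 24656)/(-15009 - 25052))/(-30176) = 234*(1/38828) - 42957/(-40061)*(-1/30176) = 117/19414 - 42957*(-1/40061)*(-1/30176) = 117/19414 + (42957/40061)*(-1/30176) = 117/19414 - 42957/1208880736 = 70302539457/11734605304352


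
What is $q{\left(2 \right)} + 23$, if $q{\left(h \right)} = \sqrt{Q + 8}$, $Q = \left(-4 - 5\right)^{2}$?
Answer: $23 + \sqrt{89} \approx 32.434$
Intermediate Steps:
$Q = 81$ ($Q = \left(-4 - 5\right)^{2} = \left(-9\right)^{2} = 81$)
$q{\left(h \right)} = \sqrt{89}$ ($q{\left(h \right)} = \sqrt{81 + 8} = \sqrt{89}$)
$q{\left(2 \right)} + 23 = \sqrt{89} + 23 = 23 + \sqrt{89}$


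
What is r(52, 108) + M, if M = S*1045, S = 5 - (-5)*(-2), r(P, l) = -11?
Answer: -5236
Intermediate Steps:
S = -5 (S = 5 - 1*10 = 5 - 10 = -5)
M = -5225 (M = -5*1045 = -5225)
r(52, 108) + M = -11 - 5225 = -5236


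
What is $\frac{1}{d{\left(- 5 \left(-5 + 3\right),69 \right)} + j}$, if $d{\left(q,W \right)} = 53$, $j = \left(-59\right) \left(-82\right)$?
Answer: $\frac{1}{4891} \approx 0.00020446$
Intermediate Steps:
$j = 4838$
$\frac{1}{d{\left(- 5 \left(-5 + 3\right),69 \right)} + j} = \frac{1}{53 + 4838} = \frac{1}{4891}$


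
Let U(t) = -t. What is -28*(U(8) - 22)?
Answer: 840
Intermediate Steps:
-28*(U(8) - 22) = -28*(-1*8 - 22) = -28*(-8 - 22) = -28*(-30) = 840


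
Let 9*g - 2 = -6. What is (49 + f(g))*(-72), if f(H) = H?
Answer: -3496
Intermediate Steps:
g = -4/9 (g = 2/9 + (1/9)*(-6) = 2/9 - 2/3 = -4/9 ≈ -0.44444)
(49 + f(g))*(-72) = (49 - 4/9)*(-72) = (437/9)*(-72) = -3496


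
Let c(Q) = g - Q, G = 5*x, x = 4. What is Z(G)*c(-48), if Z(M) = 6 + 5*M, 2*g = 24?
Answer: 6360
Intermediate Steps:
g = 12 (g = (½)*24 = 12)
G = 20 (G = 5*4 = 20)
c(Q) = 12 - Q
Z(G)*c(-48) = (6 + 5*20)*(12 - 1*(-48)) = (6 + 100)*(12 + 48) = 106*60 = 6360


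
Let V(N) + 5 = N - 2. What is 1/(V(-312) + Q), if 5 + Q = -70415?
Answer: -1/70739 ≈ -1.4136e-5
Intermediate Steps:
V(N) = -7 + N (V(N) = -5 + (N - 2) = -5 + (-2 + N) = -7 + N)
Q = -70420 (Q = -5 - 70415 = -70420)
1/(V(-312) + Q) = 1/((-7 - 312) - 70420) = 1/(-319 - 70420) = 1/(-70739) = -1/70739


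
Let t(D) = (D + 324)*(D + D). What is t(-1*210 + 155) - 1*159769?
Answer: -189359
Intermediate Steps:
t(D) = 2*D*(324 + D) (t(D) = (324 + D)*(2*D) = 2*D*(324 + D))
t(-1*210 + 155) - 1*159769 = 2*(-1*210 + 155)*(324 + (-1*210 + 155)) - 1*159769 = 2*(-210 + 155)*(324 + (-210 + 155)) - 159769 = 2*(-55)*(324 - 55) - 159769 = 2*(-55)*269 - 159769 = -29590 - 159769 = -189359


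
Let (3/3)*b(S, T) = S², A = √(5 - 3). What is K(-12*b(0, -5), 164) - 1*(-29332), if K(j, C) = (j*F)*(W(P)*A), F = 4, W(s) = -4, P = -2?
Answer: 29332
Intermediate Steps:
A = √2 ≈ 1.4142
b(S, T) = S²
K(j, C) = -16*j*√2 (K(j, C) = (j*4)*(-4*√2) = (4*j)*(-4*√2) = -16*j*√2)
K(-12*b(0, -5), 164) - 1*(-29332) = -16*(-12*0²)*√2 - 1*(-29332) = -16*(-12*0)*√2 + 29332 = -16*0*√2 + 29332 = 0 + 29332 = 29332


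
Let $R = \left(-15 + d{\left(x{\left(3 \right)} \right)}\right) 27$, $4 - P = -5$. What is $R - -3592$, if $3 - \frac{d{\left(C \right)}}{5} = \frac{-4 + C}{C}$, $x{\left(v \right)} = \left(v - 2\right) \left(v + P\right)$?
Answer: $3502$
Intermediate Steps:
$P = 9$ ($P = 4 - -5 = 4 + 5 = 9$)
$x{\left(v \right)} = \left(-2 + v\right) \left(9 + v\right)$ ($x{\left(v \right)} = \left(v - 2\right) \left(v + 9\right) = \left(-2 + v\right) \left(9 + v\right)$)
$d{\left(C \right)} = 15 - \frac{5 \left(-4 + C\right)}{C}$ ($d{\left(C \right)} = 15 - 5 \frac{-4 + C}{C} = 15 - \frac{5 \left(-4 + C\right)}{C}$)
$R = -90$ ($R = \left(-15 + \left(10 + \frac{20}{-18 + 3^{2} + 7 \cdot 3}\right)\right) 27 = \left(-15 + \left(10 + \frac{20}{-18 + 9 + 21}\right)\right) 27 = \left(-15 + \left(10 + \frac{20}{12}\right)\right) 27 = \left(-15 + \left(10 + 20 \cdot \frac{1}{12}\right)\right) 27 = \left(-15 + \left(10 + \frac{5}{3}\right)\right) 27 = \left(-15 + \frac{35}{3}\right) 27 = \left(- \frac{10}{3}\right) 27 = -90$)
$R - -3592 = -90 - -3592 = -90 + 3592 = 3502$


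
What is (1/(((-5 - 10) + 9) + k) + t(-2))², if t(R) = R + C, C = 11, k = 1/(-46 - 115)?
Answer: 72965764/935089 ≈ 78.031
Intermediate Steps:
k = -1/161 (k = 1/(-161) = -1/161 ≈ -0.0062112)
t(R) = 11 + R (t(R) = R + 11 = 11 + R)
(1/(((-5 - 10) + 9) + k) + t(-2))² = (1/(((-5 - 10) + 9) - 1/161) + (11 - 2))² = (1/((-15 + 9) - 1/161) + 9)² = (1/(-6 - 1/161) + 9)² = (1/(-967/161) + 9)² = (-161/967 + 9)² = (8542/967)² = 72965764/935089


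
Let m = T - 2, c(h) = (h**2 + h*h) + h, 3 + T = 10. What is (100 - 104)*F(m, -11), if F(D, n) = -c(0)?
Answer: 0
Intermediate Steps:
T = 7 (T = -3 + 10 = 7)
c(h) = h + 2*h**2 (c(h) = (h**2 + h**2) + h = 2*h**2 + h = h + 2*h**2)
m = 5 (m = 7 - 2 = 5)
F(D, n) = 0 (F(D, n) = -0*(1 + 2*0) = -0*(1 + 0) = -0 = -1*0 = 0)
(100 - 104)*F(m, -11) = (100 - 104)*0 = -4*0 = 0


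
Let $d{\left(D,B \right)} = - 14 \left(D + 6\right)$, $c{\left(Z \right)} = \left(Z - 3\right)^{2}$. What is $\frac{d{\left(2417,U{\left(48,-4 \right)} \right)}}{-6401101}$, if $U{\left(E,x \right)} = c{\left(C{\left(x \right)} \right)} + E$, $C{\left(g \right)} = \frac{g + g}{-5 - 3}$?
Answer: $\frac{4846}{914443} \approx 0.0052994$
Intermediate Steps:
$C{\left(g \right)} = - \frac{g}{4}$ ($C{\left(g \right)} = \frac{2 g}{-8} = 2 g \left(- \frac{1}{8}\right) = - \frac{g}{4}$)
$c{\left(Z \right)} = \left(-3 + Z\right)^{2}$
$U{\left(E,x \right)} = E + \left(-3 - \frac{x}{4}\right)^{2}$ ($U{\left(E,x \right)} = \left(-3 - \frac{x}{4}\right)^{2} + E = E + \left(-3 - \frac{x}{4}\right)^{2}$)
$d{\left(D,B \right)} = -84 - 14 D$ ($d{\left(D,B \right)} = - 14 \left(6 + D\right) = -84 - 14 D$)
$\frac{d{\left(2417,U{\left(48,-4 \right)} \right)}}{-6401101} = \frac{-84 - 33838}{-6401101} = \left(-84 - 33838\right) \left(- \frac{1}{6401101}\right) = \left(-33922\right) \left(- \frac{1}{6401101}\right) = \frac{4846}{914443}$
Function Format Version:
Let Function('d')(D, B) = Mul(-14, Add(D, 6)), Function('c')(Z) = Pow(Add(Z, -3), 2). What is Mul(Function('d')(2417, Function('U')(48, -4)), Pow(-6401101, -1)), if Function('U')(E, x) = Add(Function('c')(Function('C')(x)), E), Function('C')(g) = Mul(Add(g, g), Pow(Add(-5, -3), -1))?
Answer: Rational(4846, 914443) ≈ 0.0052994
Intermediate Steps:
Function('C')(g) = Mul(Rational(-1, 4), g) (Function('C')(g) = Mul(Mul(2, g), Pow(-8, -1)) = Mul(Mul(2, g), Rational(-1, 8)) = Mul(Rational(-1, 4), g))
Function('c')(Z) = Pow(Add(-3, Z), 2)
Function('U')(E, x) = Add(E, Pow(Add(-3, Mul(Rational(-1, 4), x)), 2)) (Function('U')(E, x) = Add(Pow(Add(-3, Mul(Rational(-1, 4), x)), 2), E) = Add(E, Pow(Add(-3, Mul(Rational(-1, 4), x)), 2)))
Function('d')(D, B) = Add(-84, Mul(-14, D)) (Function('d')(D, B) = Mul(-14, Add(6, D)) = Add(-84, Mul(-14, D)))
Mul(Function('d')(2417, Function('U')(48, -4)), Pow(-6401101, -1)) = Mul(Add(-84, Mul(-14, 2417)), Pow(-6401101, -1)) = Mul(Add(-84, -33838), Rational(-1, 6401101)) = Mul(-33922, Rational(-1, 6401101)) = Rational(4846, 914443)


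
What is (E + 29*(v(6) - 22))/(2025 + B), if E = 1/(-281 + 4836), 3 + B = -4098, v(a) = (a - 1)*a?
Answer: -1056761/9456180 ≈ -0.11175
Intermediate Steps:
v(a) = a*(-1 + a) (v(a) = (-1 + a)*a = a*(-1 + a))
B = -4101 (B = -3 - 4098 = -4101)
E = 1/4555 ≈ 0.00021954
(E + 29*(v(6) - 22))/(2025 + B) = (1/4555 + 29*(6*(-1 + 6) - 22))/(2025 - 4101) = (1/4555 + 29*(6*5 - 22))/(-2076) = (1/4555 + 29*(30 - 22))*(-1/2076) = (1/4555 + 29*8)*(-1/2076) = (1/4555 + 232)*(-1/2076) = (1056761/4555)*(-1/2076) = -1056761/9456180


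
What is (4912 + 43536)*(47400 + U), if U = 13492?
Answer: 2950095616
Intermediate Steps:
(4912 + 43536)*(47400 + U) = (4912 + 43536)*(47400 + 13492) = 48448*60892 = 2950095616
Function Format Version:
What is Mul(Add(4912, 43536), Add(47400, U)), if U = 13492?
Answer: 2950095616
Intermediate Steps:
Mul(Add(4912, 43536), Add(47400, U)) = Mul(Add(4912, 43536), Add(47400, 13492)) = Mul(48448, 60892) = 2950095616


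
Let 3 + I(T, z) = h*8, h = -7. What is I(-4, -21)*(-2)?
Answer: 118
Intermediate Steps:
I(T, z) = -59 (I(T, z) = -3 - 7*8 = -3 - 56 = -59)
I(-4, -21)*(-2) = -59*(-2) = 118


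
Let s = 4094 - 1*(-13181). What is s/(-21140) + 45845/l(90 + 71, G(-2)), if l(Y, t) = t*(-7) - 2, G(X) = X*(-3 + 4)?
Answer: 12111950/3171 ≈ 3819.6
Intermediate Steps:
G(X) = X (G(X) = X*1 = X)
l(Y, t) = -2 - 7*t (l(Y, t) = -7*t - 2 = -2 - 7*t)
s = 17275 (s = 4094 + 13181 = 17275)
s/(-21140) + 45845/l(90 + 71, G(-2)) = 17275/(-21140) + 45845/(-2 - 7*(-2)) = 17275*(-1/21140) + 45845/(-2 + 14) = -3455/4228 + 45845/12 = 12111950/3171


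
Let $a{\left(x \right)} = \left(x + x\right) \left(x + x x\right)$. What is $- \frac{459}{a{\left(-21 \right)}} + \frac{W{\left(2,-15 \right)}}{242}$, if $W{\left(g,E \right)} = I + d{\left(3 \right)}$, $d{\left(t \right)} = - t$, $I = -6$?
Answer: $- \frac{2649}{237160} \approx -0.01117$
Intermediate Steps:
$a{\left(x \right)} = 2 x \left(x + x^{2}\right)$
$W{\left(g,E \right)} = -9$ ($W{\left(g,E \right)} = -6 - 3 = -9$)
$- \frac{459}{a{\left(-21 \right)}} + \frac{W{\left(2,-15 \right)}}{242} = - \frac{459}{2 \left(-21\right)^{2} \left(1 - 21\right)} - \frac{9}{242} = - \frac{459}{2 \cdot 441 \left(-20\right)} - \frac{9}{242} = - \frac{459}{-17640} - \frac{9}{242} = \left(-459\right) \left(- \frac{1}{17640}\right) - \frac{9}{242} = \frac{51}{1960} - \frac{9}{242} = - \frac{2649}{237160}$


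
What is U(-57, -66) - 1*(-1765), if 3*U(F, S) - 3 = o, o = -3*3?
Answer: 1763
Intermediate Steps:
o = -9
U(F, S) = -2 (U(F, S) = 1 + (⅓)*(-9) = 1 - 3 = -2)
U(-57, -66) - 1*(-1765) = -2 - 1*(-1765) = -2 + 1765 = 1763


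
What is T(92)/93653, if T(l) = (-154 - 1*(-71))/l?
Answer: -83/8616076 ≈ -9.6331e-6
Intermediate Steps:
T(l) = -83/l (T(l) = (-154 + 71)/l = -83/l)
T(92)/93653 = -83/92/93653 = -83*1/92*(1/93653) = -83/92*1/93653 = -83/8616076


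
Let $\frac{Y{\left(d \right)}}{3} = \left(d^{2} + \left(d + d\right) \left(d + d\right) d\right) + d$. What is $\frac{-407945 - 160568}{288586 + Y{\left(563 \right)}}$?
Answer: $- \frac{568513}{2142683746} \approx -0.00026533$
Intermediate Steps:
$Y{\left(d \right)} = 3 d + 3 d^{2} + 12 d^{3}$ ($Y{\left(d \right)} = 3 \left(\left(d^{2} + \left(d + d\right) \left(d + d\right) d\right) + d\right) = 3 \left(\left(d^{2} + 2 d 2 d d\right) + d\right) = 3 \left(\left(d^{2} + 4 d^{2} d\right) + d\right) = 3 \left(\left(d^{2} + 4 d^{3}\right) + d\right) = 3 \left(d + d^{2} + 4 d^{3}\right) = 3 d + 3 d^{2} + 12 d^{3}$)
$\frac{-407945 - 160568}{288586 + Y{\left(563 \right)}} = \frac{-407945 - 160568}{288586 + 3 \cdot 563 \left(1 + 563 + 4 \cdot 563^{2}\right)} = - \frac{568513}{288586 + 3 \cdot 563 \left(1 + 563 + 4 \cdot 316969\right)} = - \frac{568513}{288586 + 3 \cdot 563 \left(1 + 563 + 1267876\right)} = - \frac{568513}{288586 + 3 \cdot 563 \cdot 1268440} = - \frac{568513}{288586 + 2142395160} = - \frac{568513}{2142683746}$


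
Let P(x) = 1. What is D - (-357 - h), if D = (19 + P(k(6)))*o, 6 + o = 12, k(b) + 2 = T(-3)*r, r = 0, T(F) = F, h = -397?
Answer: 80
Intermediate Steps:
k(b) = -2 (k(b) = -2 - 3*0 = -2 + 0 = -2)
o = 6 (o = -6 + 12 = 6)
D = 120 (D = (19 + 1)*6 = 20*6 = 120)
D - (-357 - h) = 120 - (-357 - 1*(-397)) = 120 - (-357 + 397) = 120 - 1*40 = 120 - 40 = 80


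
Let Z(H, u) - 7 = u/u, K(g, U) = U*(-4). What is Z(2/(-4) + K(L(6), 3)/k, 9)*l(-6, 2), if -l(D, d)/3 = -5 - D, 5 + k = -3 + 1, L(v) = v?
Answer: -24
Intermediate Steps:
k = -7 (k = -5 + (-3 + 1) = -5 - 2 = -7)
K(g, U) = -4*U
l(D, d) = 15 + 3*D (l(D, d) = -3*(-5 - D) = 15 + 3*D)
Z(H, u) = 8 (Z(H, u) = 7 + u/u = 7 + 1 = 8)
Z(2/(-4) + K(L(6), 3)/k, 9)*l(-6, 2) = 8*(15 + 3*(-6)) = 8*(15 - 18) = 8*(-3) = -24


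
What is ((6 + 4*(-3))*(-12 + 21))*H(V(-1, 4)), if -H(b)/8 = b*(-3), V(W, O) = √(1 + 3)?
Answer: -2592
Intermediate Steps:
V(W, O) = 2 (V(W, O) = √4 = 2)
H(b) = 24*b (H(b) = -8*b*(-3) = -(-24)*b = 24*b)
((6 + 4*(-3))*(-12 + 21))*H(V(-1, 4)) = ((6 + 4*(-3))*(-12 + 21))*(24*2) = ((6 - 12)*9)*48 = -6*9*48 = -54*48 = -2592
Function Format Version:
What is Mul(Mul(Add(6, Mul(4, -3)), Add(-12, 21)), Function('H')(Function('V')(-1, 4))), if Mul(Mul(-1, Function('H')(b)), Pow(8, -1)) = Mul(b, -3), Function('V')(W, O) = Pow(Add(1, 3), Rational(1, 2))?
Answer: -2592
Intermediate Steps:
Function('V')(W, O) = 2 (Function('V')(W, O) = Pow(4, Rational(1, 2)) = 2)
Function('H')(b) = Mul(24, b) (Function('H')(b) = Mul(-8, Mul(b, -3)) = Mul(-8, Mul(-3, b)) = Mul(24, b))
Mul(Mul(Add(6, Mul(4, -3)), Add(-12, 21)), Function('H')(Function('V')(-1, 4))) = Mul(Mul(Add(6, Mul(4, -3)), Add(-12, 21)), Mul(24, 2)) = Mul(Mul(Add(6, -12), 9), 48) = Mul(Mul(-6, 9), 48) = Mul(-54, 48) = -2592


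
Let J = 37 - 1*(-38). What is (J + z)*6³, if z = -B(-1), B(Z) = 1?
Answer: 15984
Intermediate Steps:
z = -1 (z = -1*1 = -1)
J = 75 (J = 37 + 38 = 75)
(J + z)*6³ = (75 - 1)*6³ = 74*216 = 15984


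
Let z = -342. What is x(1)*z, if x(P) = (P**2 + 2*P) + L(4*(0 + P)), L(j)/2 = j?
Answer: -3762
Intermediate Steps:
L(j) = 2*j
x(P) = P**2 + 10*P (x(P) = (P**2 + 2*P) + 2*(4*(0 + P)) = (P**2 + 2*P) + 2*(4*P) = (P**2 + 2*P) + 8*P = P**2 + 10*P)
x(1)*z = (1*(10 + 1))*(-342) = (1*11)*(-342) = 11*(-342) = -3762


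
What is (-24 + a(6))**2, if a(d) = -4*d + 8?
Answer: 1600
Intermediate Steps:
a(d) = 8 - 4*d
(-24 + a(6))**2 = (-24 + (8 - 4*6))**2 = (-24 + (8 - 24))**2 = (-24 - 16)**2 = (-40)**2 = 1600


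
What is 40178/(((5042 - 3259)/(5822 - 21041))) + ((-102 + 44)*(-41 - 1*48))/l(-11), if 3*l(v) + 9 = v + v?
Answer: -18983149980/55273 ≈ -3.4344e+5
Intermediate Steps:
l(v) = -3 + 2*v/3 (l(v) = -3 + (v + v)/3 = -3 + (2*v)/3 = -3 + 2*v/3)
40178/(((5042 - 3259)/(5822 - 21041))) + ((-102 + 44)*(-41 - 1*48))/l(-11) = 40178/(((5042 - 3259)/(5822 - 21041))) + ((-102 + 44)*(-41 - 1*48))/(-3 + (⅔)*(-11)) = 40178/((1783/(-15219))) + (-58*(-41 - 48))/(-3 - 22/3) = 40178/((1783*(-1/15219))) + (-58*(-89))/(-31/3) = 40178/(-1783/15219) + 5162*(-3/31) = 40178*(-15219/1783) - 15486/31 = -611468982/1783 - 15486/31 = -18983149980/55273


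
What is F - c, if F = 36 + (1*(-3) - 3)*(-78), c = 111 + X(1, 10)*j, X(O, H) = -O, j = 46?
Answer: 439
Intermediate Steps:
c = 65 (c = 111 - 1*1*46 = 111 - 1*46 = 111 - 46 = 65)
F = 504 (F = 36 + (-3 - 3)*(-78) = 36 - 6*(-78) = 36 + 468 = 504)
F - c = 504 - 1*65 = 504 - 65 = 439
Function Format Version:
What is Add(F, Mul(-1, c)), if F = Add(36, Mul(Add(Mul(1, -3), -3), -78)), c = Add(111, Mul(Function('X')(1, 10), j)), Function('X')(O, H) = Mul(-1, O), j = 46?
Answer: 439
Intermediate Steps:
c = 65 (c = Add(111, Mul(Mul(-1, 1), 46)) = Add(111, Mul(-1, 46)) = Add(111, -46) = 65)
F = 504 (F = Add(36, Mul(Add(-3, -3), -78)) = Add(36, Mul(-6, -78)) = Add(36, 468) = 504)
Add(F, Mul(-1, c)) = Add(504, Mul(-1, 65)) = Add(504, -65) = 439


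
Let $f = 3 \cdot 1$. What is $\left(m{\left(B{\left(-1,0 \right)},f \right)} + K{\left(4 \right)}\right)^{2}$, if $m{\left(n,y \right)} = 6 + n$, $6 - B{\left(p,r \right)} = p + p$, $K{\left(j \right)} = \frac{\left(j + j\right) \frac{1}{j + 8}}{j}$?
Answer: $\frac{7225}{36} \approx 200.69$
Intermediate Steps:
$f = 3$
$K{\left(j \right)} = \frac{2}{8 + j}$ ($K{\left(j \right)} = \frac{2 j \frac{1}{8 + j}}{j} = \frac{2}{8 + j}$)
$B{\left(p,r \right)} = 6 - 2 p$ ($B{\left(p,r \right)} = 6 - \left(p + p\right) = 6 - 2 p$)
$\left(m{\left(B{\left(-1,0 \right)},f \right)} + K{\left(4 \right)}\right)^{2} = \left(\left(6 + \left(6 - -2\right)\right) + \frac{2}{8 + 4}\right)^{2} = \left(\left(6 + \left(6 + 2\right)\right) + \frac{2}{12}\right)^{2} = \left(\left(6 + 8\right) + 2 \cdot \frac{1}{12}\right)^{2} = \left(14 + \frac{1}{6}\right)^{2} = \left(\frac{85}{6}\right)^{2} = \frac{7225}{36}$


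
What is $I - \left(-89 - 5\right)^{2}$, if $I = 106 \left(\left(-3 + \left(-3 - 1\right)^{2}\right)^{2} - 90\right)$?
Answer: $-462$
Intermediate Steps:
$I = 8374$ ($I = 106 \left(\left(-3 + \left(-4\right)^{2}\right)^{2} - 90\right) = 106 \left(\left(-3 + 16\right)^{2} - 90\right) = 106 \left(13^{2} - 90\right) = 106 \left(169 - 90\right) = 106 \cdot 79 = 8374$)
$I - \left(-89 - 5\right)^{2} = 8374 - \left(-89 - 5\right)^{2} = 8374 - \left(-94\right)^{2} = 8374 - 8836 = -462$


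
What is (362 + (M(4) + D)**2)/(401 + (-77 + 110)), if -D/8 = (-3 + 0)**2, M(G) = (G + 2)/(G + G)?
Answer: 401/32 ≈ 12.531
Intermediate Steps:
M(G) = (2 + G)/(2*G) (M(G) = (2 + G)/((2*G)) = (2 + G)*(1/(2*G)) = (2 + G)/(2*G))
D = -72 (D = -8*(-3 + 0)**2 = -8*(-3)**2 = -8*9 = -72)
(362 + (M(4) + D)**2)/(401 + (-77 + 110)) = (362 + ((1/2)*(2 + 4)/4 - 72)**2)/(401 + (-77 + 110)) = (362 + ((1/2)*(1/4)*6 - 72)**2)/(401 + 33) = (362 + (3/4 - 72)**2)/434 = (362 + (-285/4)**2)*(1/434) = (362 + 81225/16)*(1/434) = (87017/16)*(1/434) = 401/32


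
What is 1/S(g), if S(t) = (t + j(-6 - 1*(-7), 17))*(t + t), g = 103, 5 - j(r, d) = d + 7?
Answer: 1/17304 ≈ 5.7790e-5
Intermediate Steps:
j(r, d) = -2 - d (j(r, d) = 5 - (d + 7) = 5 - (7 + d) = 5 + (-7 - d) = -2 - d)
S(t) = 2*t*(-19 + t) (S(t) = (t + (-2 - 1*17))*(t + t) = (t + (-2 - 17))*(2*t) = (t - 19)*(2*t) = (-19 + t)*(2*t) = 2*t*(-19 + t))
1/S(g) = 1/(2*103*(-19 + 103)) = 1/(2*103*84) = 1/17304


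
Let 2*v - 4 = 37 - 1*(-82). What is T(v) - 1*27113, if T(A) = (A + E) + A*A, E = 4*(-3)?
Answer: -93125/4 ≈ -23281.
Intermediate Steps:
E = -12
v = 123/2 (v = 2 + (37 - 1*(-82))/2 = 2 + (37 + 82)/2 = 2 + (½)*119 = 2 + 119/2 = 123/2 ≈ 61.500)
T(A) = -12 + A + A² (T(A) = (A - 12) + A*A = (-12 + A) + A² = -12 + A + A²)
T(v) - 1*27113 = (-12 + 123/2 + (123/2)²) - 1*27113 = (-12 + 123/2 + 15129/4) - 27113 = 15327/4 - 27113 = -93125/4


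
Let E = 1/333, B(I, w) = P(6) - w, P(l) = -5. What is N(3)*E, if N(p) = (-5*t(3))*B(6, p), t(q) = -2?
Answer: -80/333 ≈ -0.24024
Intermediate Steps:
B(I, w) = -5 - w
E = 1/333 ≈ 0.0030030
N(p) = -50 - 10*p (N(p) = (-5*(-2))*(-5 - p) = 10*(-5 - p) = -50 - 10*p)
N(3)*E = (-50 - 10*3)*(1/333) = (-50 - 30)*(1/333) = -80*1/333 = -80/333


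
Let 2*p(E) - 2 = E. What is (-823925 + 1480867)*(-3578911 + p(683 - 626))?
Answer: -2351117570373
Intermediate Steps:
p(E) = 1 + E/2
(-823925 + 1480867)*(-3578911 + p(683 - 626)) = (-823925 + 1480867)*(-3578911 + (1 + (683 - 626)/2)) = 656942*(-3578911 + (1 + (½)*57)) = 656942*(-3578911 + (1 + 57/2)) = 656942*(-3578911 + 59/2) = 656942*(-7157763/2) = -2351117570373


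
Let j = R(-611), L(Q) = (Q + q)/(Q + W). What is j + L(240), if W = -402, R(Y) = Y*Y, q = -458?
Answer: 30239110/81 ≈ 3.7332e+5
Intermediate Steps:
R(Y) = Y²
L(Q) = (-458 + Q)/(-402 + Q) (L(Q) = (Q - 458)/(Q - 402) = (-458 + Q)/(-402 + Q))
j = 373321 (j = (-611)² = 373321)
j + L(240) = 373321 + (-458 + 240)/(-402 + 240) = 373321 - 218/(-162) = 373321 - 1/162*(-218) = 373321 + 109/81 = 30239110/81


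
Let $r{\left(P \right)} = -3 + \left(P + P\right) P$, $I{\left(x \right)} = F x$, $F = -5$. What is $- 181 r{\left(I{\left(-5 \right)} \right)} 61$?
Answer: $-13768127$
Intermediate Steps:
$I{\left(x \right)} = - 5 x$
$r{\left(P \right)} = -3 + 2 P^{2}$ ($r{\left(P \right)} = -3 + 2 P P = -3 + 2 P^{2}$)
$- 181 r{\left(I{\left(-5 \right)} \right)} 61 = - 181 \left(-3 + 2 \left(\left(-5\right) \left(-5\right)\right)^{2}\right) 61 = - 181 \left(-3 + 2 \cdot 25^{2}\right) 61 = - 181 \left(-3 + 2 \cdot 625\right) 61 = - 181 \left(-3 + 1250\right) 61 = \left(-181\right) 1247 \cdot 61 = \left(-225707\right) 61 = -13768127$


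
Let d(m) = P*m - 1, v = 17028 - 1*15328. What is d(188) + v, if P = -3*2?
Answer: 571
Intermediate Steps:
v = 1700 (v = 17028 - 15328 = 1700)
P = -6
d(m) = -1 - 6*m (d(m) = -6*m - 1 = -1 - 6*m)
d(188) + v = (-1 - 6*188) + 1700 = (-1 - 1128) + 1700 = -1129 + 1700 = 571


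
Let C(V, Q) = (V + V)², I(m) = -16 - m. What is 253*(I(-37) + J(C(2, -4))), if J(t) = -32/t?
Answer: 4807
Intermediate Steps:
C(V, Q) = 4*V² (C(V, Q) = (2*V)² = 4*V²)
253*(I(-37) + J(C(2, -4))) = 253*((-16 - 1*(-37)) - 32/(4*2²)) = 253*((-16 + 37) - 32/(4*4)) = 253*(21 - 32/16) = 253*(21 - 32*1/16) = 253*(21 - 2) = 253*19 = 4807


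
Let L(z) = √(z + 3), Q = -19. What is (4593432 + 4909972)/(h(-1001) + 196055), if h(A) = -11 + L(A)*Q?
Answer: 931542666888/19216805107 + 90282338*I*√998/19216805107 ≈ 48.475 + 0.14842*I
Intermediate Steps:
L(z) = √(3 + z)
h(A) = -11 - 19*√(3 + A) (h(A) = -11 + √(3 + A)*(-19) = -11 - 19*√(3 + A))
(4593432 + 4909972)/(h(-1001) + 196055) = (4593432 + 4909972)/((-11 - 19*√(3 - 1001)) + 196055) = 9503404/((-11 - 19*I*√998) + 196055) = 9503404/(196044 - 19*I*√998)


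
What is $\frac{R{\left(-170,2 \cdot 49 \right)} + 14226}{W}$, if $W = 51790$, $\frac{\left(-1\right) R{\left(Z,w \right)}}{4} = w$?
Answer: $\frac{6917}{25895} \approx 0.26712$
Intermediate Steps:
$R{\left(Z,w \right)} = - 4 w$
$\frac{R{\left(-170,2 \cdot 49 \right)} + 14226}{W} = \frac{- 4 \cdot 2 \cdot 49 + 14226}{51790} = \left(\left(-4\right) 98 + 14226\right) \frac{1}{51790} = \left(-392 + 14226\right) \frac{1}{51790} = 13834 \cdot \frac{1}{51790} = \frac{6917}{25895}$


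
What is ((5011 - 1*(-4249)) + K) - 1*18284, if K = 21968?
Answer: 12944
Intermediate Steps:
((5011 - 1*(-4249)) + K) - 1*18284 = ((5011 - 1*(-4249)) + 21968) - 1*18284 = ((5011 + 4249) + 21968) - 18284 = (9260 + 21968) - 18284 = 31228 - 18284 = 12944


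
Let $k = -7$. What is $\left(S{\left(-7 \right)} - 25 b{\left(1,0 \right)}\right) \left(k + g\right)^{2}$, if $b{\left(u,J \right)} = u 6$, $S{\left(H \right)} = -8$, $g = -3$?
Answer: $-15800$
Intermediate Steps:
$b{\left(u,J \right)} = 6 u$
$\left(S{\left(-7 \right)} - 25 b{\left(1,0 \right)}\right) \left(k + g\right)^{2} = \left(-8 - 25 \cdot 6 \cdot 1\right) \left(-7 - 3\right)^{2} = \left(-8 - 150\right) \left(-10\right)^{2} = \left(-8 - 150\right) 100 = \left(-158\right) 100 = -15800$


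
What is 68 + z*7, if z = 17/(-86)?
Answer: 5729/86 ≈ 66.616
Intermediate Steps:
z = -17/86 (z = 17*(-1/86) = -17/86 ≈ -0.19767)
68 + z*7 = 68 - 17/86*7 = 68 - 119/86 = 5729/86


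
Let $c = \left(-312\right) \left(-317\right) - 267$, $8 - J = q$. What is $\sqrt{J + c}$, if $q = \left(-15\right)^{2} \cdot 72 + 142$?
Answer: $13 \sqrt{487} \approx 286.88$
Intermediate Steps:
$q = 16342$ ($q = 225 \cdot 72 + 142 = 16200 + 142 = 16342$)
$J = -16334$ ($J = 8 - 16342 = -16334$)
$c = 98637$ ($c = 98904 - 267 = 98637$)
$\sqrt{J + c} = \sqrt{-16334 + 98637} = \sqrt{82303} = 13 \sqrt{487}$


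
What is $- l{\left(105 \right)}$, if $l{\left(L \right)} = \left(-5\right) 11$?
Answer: $55$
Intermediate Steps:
$l{\left(L \right)} = -55$
$- l{\left(105 \right)} = \left(-1\right) \left(-55\right) = 55$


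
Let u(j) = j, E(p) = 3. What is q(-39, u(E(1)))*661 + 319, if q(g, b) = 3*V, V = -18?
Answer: -35375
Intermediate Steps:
q(g, b) = -54 (q(g, b) = 3*(-18) = -54)
q(-39, u(E(1)))*661 + 319 = -54*661 + 319 = -35694 + 319 = -35375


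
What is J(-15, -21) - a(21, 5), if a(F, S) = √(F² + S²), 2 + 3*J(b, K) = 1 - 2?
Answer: -1 - √466 ≈ -22.587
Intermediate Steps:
J(b, K) = -1 (J(b, K) = -⅔ + (1 - 2)/3 = -⅔ + (⅓)*(-1) = -⅔ - ⅓ = -1)
J(-15, -21) - a(21, 5) = -1 - √(21² + 5²) = -1 - √(441 + 25) = -1 - √466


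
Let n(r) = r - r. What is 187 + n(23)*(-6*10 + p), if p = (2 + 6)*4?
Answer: 187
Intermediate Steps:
p = 32 (p = 8*4 = 32)
n(r) = 0
187 + n(23)*(-6*10 + p) = 187 + 0*(-6*10 + 32) = 187 + 0*(-60 + 32) = 187 + 0*(-28) = 187 + 0 = 187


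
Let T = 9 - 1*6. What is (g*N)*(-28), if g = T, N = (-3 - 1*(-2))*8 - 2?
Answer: 840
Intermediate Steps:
T = 3 (T = 9 - 6 = 3)
N = -10 (N = (-3 + 2)*8 - 2 = -1*8 - 2 = -8 - 2 = -10)
g = 3
(g*N)*(-28) = (3*(-10))*(-28) = -30*(-28) = 840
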